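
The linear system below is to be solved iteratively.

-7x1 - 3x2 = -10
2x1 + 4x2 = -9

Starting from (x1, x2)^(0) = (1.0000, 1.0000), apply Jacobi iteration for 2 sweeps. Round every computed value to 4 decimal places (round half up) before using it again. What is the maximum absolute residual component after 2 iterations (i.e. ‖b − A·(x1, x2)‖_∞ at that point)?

Iteration 1:
  x1 = (-10 - (-3)·1.0000) / (-7) = 1.0000
  x2 = (-9 - (2)·1.0000) / (4) = -2.7500
Iteration 2:
  x1 = (-10 - (-3)·-2.7500) / (-7) = 2.6071
  x2 = (-9 - (2)·1.0000) / (4) = -2.7500
Residual b − A·x = (-0.0003, -3.2142); ∞-norm = 3.2142

3.2142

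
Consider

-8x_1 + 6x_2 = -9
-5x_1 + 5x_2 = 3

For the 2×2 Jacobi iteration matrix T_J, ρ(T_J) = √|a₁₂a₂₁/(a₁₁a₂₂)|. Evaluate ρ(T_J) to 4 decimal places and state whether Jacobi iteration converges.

0.8660

a₁₂a₂₁/(a₁₁a₂₂) = (6)·(-5) / ((-8)·(5)) = 0.750000
ρ = √|0.750000| = √0.750000 = 0.8660
ρ < 1, so Jacobi converges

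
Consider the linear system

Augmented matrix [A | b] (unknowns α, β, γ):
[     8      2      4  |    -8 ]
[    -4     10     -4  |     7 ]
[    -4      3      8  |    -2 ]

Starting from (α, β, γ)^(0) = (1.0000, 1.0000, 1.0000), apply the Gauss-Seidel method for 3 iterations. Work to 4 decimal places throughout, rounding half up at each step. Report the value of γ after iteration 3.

Iteration 1:
  α = (-8 - (2)·1.0000 - (4)·1.0000) / (8) = -1.7500
  β = (7 - (-4)·-1.7500 - (-4)·1.0000) / (10) = 0.4000
  γ = (-2 - (-4)·-1.7500 - (3)·0.4000) / (8) = -1.2750
Iteration 2:
  α = (-8 - (2)·0.4000 - (4)·-1.2750) / (8) = -0.4625
  β = (7 - (-4)·-0.4625 - (-4)·-1.2750) / (10) = 0.0050
  γ = (-2 - (-4)·-0.4625 - (3)·0.0050) / (8) = -0.4831
Iteration 3:
  α = (-8 - (2)·0.0050 - (4)·-0.4831) / (8) = -0.7597
  β = (7 - (-4)·-0.7597 - (-4)·-0.4831) / (10) = 0.2029
  γ = (-2 - (-4)·-0.7597 - (3)·0.2029) / (8) = -0.7059

-0.7059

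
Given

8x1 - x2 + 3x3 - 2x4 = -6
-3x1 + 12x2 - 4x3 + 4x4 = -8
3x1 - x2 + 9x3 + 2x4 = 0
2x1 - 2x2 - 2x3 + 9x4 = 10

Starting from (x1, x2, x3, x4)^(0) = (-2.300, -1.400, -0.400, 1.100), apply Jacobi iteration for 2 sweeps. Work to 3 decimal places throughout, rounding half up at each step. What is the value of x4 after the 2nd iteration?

0.917

Iteration 1:
  x1 = (-6 - (-1)·-1.400 - (3)·-0.400 - (-2)·1.100) / (8) = -0.500
  x2 = (-8 - (-3)·-2.300 - (-4)·-0.400 - (4)·1.100) / (12) = -1.742
  x3 = (0 - (3)·-2.300 - (-1)·-1.400 - (2)·1.100) / (9) = 0.367
  x4 = (10 - (2)·-2.300 - (-2)·-1.400 - (-2)·-0.400) / (9) = 1.222
Iteration 2:
  x1 = (-6 - (-1)·-1.742 - (3)·0.367 - (-2)·1.222) / (8) = -0.800
  x2 = (-8 - (-3)·-0.500 - (-4)·0.367 - (4)·1.222) / (12) = -1.077
  x3 = (0 - (3)·-0.500 - (-1)·-1.742 - (2)·1.222) / (9) = -0.298
  x4 = (10 - (2)·-0.500 - (-2)·-1.742 - (-2)·0.367) / (9) = 0.917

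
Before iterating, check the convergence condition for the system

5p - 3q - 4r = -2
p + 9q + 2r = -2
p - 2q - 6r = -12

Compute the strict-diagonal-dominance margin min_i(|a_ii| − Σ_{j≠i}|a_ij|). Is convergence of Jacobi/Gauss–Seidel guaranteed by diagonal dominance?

row 1: |5| − (3+4) = -2
row 2: |9| − (1+2) = 6
row 3: |-6| − (1+2) = 3
minimum over rows = -2 → not strictly diagonally dominant

-2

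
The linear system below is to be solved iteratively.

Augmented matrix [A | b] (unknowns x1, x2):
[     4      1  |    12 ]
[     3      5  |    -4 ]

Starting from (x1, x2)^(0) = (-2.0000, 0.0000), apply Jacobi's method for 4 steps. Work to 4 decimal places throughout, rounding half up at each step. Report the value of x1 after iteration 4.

Iteration 1:
  x1 = (12 - (1)·0.0000) / (4) = 3.0000
  x2 = (-4 - (3)·-2.0000) / (5) = 0.4000
Iteration 2:
  x1 = (12 - (1)·0.4000) / (4) = 2.9000
  x2 = (-4 - (3)·3.0000) / (5) = -2.6000
Iteration 3:
  x1 = (12 - (1)·-2.6000) / (4) = 3.6500
  x2 = (-4 - (3)·2.9000) / (5) = -2.5400
Iteration 4:
  x1 = (12 - (1)·-2.5400) / (4) = 3.6350
  x2 = (-4 - (3)·3.6500) / (5) = -2.9900

3.6350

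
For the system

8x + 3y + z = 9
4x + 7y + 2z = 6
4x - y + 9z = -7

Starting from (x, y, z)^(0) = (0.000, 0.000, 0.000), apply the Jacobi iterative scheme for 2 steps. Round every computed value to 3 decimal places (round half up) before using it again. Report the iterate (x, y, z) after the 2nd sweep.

(0.901, 0.437, -1.183)

Iteration 1:
  x = (9 - (3)·0.000 - (1)·0.000) / (8) = 1.125
  y = (6 - (4)·0.000 - (2)·0.000) / (7) = 0.857
  z = (-7 - (4)·0.000 - (-1)·0.000) / (9) = -0.778
Iteration 2:
  x = (9 - (3)·0.857 - (1)·-0.778) / (8) = 0.901
  y = (6 - (4)·1.125 - (2)·-0.778) / (7) = 0.437
  z = (-7 - (4)·1.125 - (-1)·0.857) / (9) = -1.183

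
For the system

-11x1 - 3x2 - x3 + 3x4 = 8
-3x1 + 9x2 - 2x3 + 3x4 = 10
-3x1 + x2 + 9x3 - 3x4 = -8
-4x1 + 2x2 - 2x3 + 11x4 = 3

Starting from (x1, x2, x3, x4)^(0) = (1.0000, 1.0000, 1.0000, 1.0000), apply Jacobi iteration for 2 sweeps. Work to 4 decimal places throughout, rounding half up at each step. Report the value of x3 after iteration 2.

Iteration 1:
  x1 = (8 - (-3)·1.0000 - (-1)·1.0000 - (3)·1.0000) / (-11) = -0.8182
  x2 = (10 - (-3)·1.0000 - (-2)·1.0000 - (3)·1.0000) / (9) = 1.3333
  x3 = (-8 - (-3)·1.0000 - (1)·1.0000 - (-3)·1.0000) / (9) = -0.3333
  x4 = (3 - (-4)·1.0000 - (2)·1.0000 - (-2)·1.0000) / (11) = 0.6364
Iteration 2:
  x1 = (8 - (-3)·1.3333 - (-1)·-0.3333 - (3)·0.6364) / (-11) = -0.8870
  x2 = (10 - (-3)·-0.8182 - (-2)·-0.3333 - (3)·0.6364) / (9) = 0.5522
  x3 = (-8 - (-3)·-0.8182 - (1)·1.3333 - (-3)·0.6364) / (9) = -1.0976
  x4 = (3 - (-4)·-0.8182 - (2)·1.3333 - (-2)·-0.3333) / (11) = -0.3278

-1.0976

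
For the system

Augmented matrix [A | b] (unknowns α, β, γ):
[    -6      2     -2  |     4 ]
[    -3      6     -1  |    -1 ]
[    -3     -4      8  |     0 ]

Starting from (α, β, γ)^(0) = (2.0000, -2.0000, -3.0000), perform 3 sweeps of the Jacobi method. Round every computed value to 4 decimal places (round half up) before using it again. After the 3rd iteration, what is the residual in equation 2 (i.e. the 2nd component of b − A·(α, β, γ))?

-1.4066

Iteration 1:
  α = (4 - (2)·-2.0000 - (-2)·-3.0000) / (-6) = -0.3333
  β = (-1 - (-3)·2.0000 - (-1)·-3.0000) / (6) = 0.3333
  γ = (0 - (-3)·2.0000 - (-4)·-2.0000) / (8) = -0.2500
Iteration 2:
  α = (4 - (2)·0.3333 - (-2)·-0.2500) / (-6) = -0.4722
  β = (-1 - (-3)·-0.3333 - (-1)·-0.2500) / (6) = -0.3750
  γ = (0 - (-3)·-0.3333 - (-4)·0.3333) / (8) = 0.0417
Iteration 3:
  α = (4 - (2)·-0.3750 - (-2)·0.0417) / (-6) = -0.8056
  β = (-1 - (-3)·-0.4722 - (-1)·0.0417) / (6) = -0.3958
  γ = (0 - (-3)·-0.4722 - (-4)·-0.3750) / (8) = -0.3646
Residual b − A·x = (-0.7712, -1.4066, -1.0832)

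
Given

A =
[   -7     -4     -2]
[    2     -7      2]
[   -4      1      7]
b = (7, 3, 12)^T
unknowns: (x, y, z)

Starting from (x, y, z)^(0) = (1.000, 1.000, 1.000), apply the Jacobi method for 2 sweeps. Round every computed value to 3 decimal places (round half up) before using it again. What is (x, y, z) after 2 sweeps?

(-1.694, -0.347, 0.633)

Iteration 1:
  x = (7 - (-4)·1.000 - (-2)·1.000) / (-7) = -1.857
  y = (3 - (2)·1.000 - (2)·1.000) / (-7) = 0.143
  z = (12 - (-4)·1.000 - (1)·1.000) / (7) = 2.143
Iteration 2:
  x = (7 - (-4)·0.143 - (-2)·2.143) / (-7) = -1.694
  y = (3 - (2)·-1.857 - (2)·2.143) / (-7) = -0.347
  z = (12 - (-4)·-1.857 - (1)·0.143) / (7) = 0.633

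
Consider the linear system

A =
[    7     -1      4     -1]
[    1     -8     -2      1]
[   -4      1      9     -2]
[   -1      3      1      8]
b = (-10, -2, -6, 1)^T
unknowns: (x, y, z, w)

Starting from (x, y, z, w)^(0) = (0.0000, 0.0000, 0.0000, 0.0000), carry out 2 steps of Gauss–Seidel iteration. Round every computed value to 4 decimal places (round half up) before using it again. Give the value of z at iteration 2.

Iteration 1:
  x = (-10 - (-1)·0.0000 - (4)·0.0000 - (-1)·0.0000) / (7) = -1.4286
  y = (-2 - (1)·-1.4286 - (-2)·0.0000 - (1)·0.0000) / (-8) = 0.0714
  z = (-6 - (-4)·-1.4286 - (1)·0.0714 - (-2)·0.0000) / (9) = -1.3095
  w = (1 - (-1)·-1.4286 - (3)·0.0714 - (1)·-1.3095) / (8) = 0.0833
Iteration 2:
  x = (-10 - (-1)·0.0714 - (4)·-1.3095 - (-1)·0.0833) / (7) = -0.6582
  y = (-2 - (1)·-0.6582 - (-2)·-1.3095 - (1)·0.0833) / (-8) = 0.5055
  z = (-6 - (-4)·-0.6582 - (1)·0.5055 - (-2)·0.0833) / (9) = -0.9969
  w = (1 - (-1)·-0.6582 - (3)·0.5055 - (1)·-0.9969) / (8) = -0.0222

-0.9969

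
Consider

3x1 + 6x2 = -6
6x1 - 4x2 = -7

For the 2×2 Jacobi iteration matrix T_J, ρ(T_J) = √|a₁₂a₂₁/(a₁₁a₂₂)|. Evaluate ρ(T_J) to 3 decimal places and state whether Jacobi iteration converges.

a₁₂a₂₁/(a₁₁a₂₂) = (6)·(6) / ((3)·(-4)) = -3.000000
ρ = √|-3.000000| = √3.000000 = 1.732
ρ > 1, so Jacobi diverges

1.732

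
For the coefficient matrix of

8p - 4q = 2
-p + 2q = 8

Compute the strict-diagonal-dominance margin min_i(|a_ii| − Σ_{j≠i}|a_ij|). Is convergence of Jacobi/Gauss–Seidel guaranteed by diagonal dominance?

1

row 1: |8| − (4) = 4
row 2: |2| − (1) = 1
minimum over rows = 1 → strictly diagonally dominant (convergence guaranteed)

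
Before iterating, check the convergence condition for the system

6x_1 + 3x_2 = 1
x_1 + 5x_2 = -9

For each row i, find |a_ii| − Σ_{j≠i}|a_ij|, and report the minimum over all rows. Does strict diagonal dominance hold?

row 1: |6| − (3) = 3
row 2: |5| − (1) = 4
minimum over rows = 3 → strictly diagonally dominant (convergence guaranteed)

3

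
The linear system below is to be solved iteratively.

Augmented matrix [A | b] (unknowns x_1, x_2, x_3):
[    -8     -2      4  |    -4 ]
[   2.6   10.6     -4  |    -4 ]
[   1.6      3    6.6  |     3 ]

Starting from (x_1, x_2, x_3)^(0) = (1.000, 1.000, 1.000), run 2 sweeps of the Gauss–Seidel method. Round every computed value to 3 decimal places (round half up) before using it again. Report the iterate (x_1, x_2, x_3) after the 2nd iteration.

(0.724, -0.421, 0.470)

Iteration 1:
  x_1 = (-4 - (-2)·1.000 - (4)·1.000) / (-8) = 0.750
  x_2 = (-4 - (2.6)·0.750 - (-4)·1.000) / (10.6) = -0.184
  x_3 = (3 - (1.6)·0.750 - (3)·-0.184) / (6.6) = 0.356
Iteration 2:
  x_1 = (-4 - (-2)·-0.184 - (4)·0.356) / (-8) = 0.724
  x_2 = (-4 - (2.6)·0.724 - (-4)·0.356) / (10.6) = -0.421
  x_3 = (3 - (1.6)·0.724 - (3)·-0.421) / (6.6) = 0.470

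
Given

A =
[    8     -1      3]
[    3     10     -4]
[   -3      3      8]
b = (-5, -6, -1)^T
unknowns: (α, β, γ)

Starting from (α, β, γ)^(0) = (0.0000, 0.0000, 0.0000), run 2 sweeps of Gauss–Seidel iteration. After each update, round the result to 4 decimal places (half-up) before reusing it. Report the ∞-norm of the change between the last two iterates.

Iteration 1:
  α = (-5 - (-1)·0.0000 - (3)·0.0000) / (8) = -0.6250
  β = (-6 - (3)·-0.6250 - (-4)·0.0000) / (10) = -0.4125
  γ = (-1 - (-3)·-0.6250 - (3)·-0.4125) / (8) = -0.2047
Iteration 2:
  α = (-5 - (-1)·-0.4125 - (3)·-0.2047) / (8) = -0.5998
  β = (-6 - (3)·-0.5998 - (-4)·-0.2047) / (10) = -0.5019
  γ = (-1 - (-3)·-0.5998 - (3)·-0.5019) / (8) = -0.1617
Change: (0.0252, -0.0894, 0.0430) → max |·| = 0.0894

0.0894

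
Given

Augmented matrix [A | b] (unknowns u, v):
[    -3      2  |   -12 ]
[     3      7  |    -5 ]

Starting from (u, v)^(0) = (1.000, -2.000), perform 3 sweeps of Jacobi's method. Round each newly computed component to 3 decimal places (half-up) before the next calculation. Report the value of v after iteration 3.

Iteration 1:
  u = (-12 - (2)·-2.000) / (-3) = 2.667
  v = (-5 - (3)·1.000) / (7) = -1.143
Iteration 2:
  u = (-12 - (2)·-1.143) / (-3) = 3.238
  v = (-5 - (3)·2.667) / (7) = -1.857
Iteration 3:
  u = (-12 - (2)·-1.857) / (-3) = 2.762
  v = (-5 - (3)·3.238) / (7) = -2.102

-2.102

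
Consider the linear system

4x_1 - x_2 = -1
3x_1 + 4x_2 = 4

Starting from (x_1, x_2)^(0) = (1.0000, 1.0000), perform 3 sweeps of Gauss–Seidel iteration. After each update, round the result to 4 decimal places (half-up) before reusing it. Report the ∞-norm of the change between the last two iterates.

0.0000

Iteration 1:
  x_1 = (-1 - (-1)·1.0000) / (4) = 0.0000
  x_2 = (4 - (3)·0.0000) / (4) = 1.0000
Iteration 2:
  x_1 = (-1 - (-1)·1.0000) / (4) = 0.0000
  x_2 = (4 - (3)·0.0000) / (4) = 1.0000
Iteration 3:
  x_1 = (-1 - (-1)·1.0000) / (4) = 0.0000
  x_2 = (4 - (3)·0.0000) / (4) = 1.0000
Change: (0.0000, 0.0000) → max |·| = 0.0000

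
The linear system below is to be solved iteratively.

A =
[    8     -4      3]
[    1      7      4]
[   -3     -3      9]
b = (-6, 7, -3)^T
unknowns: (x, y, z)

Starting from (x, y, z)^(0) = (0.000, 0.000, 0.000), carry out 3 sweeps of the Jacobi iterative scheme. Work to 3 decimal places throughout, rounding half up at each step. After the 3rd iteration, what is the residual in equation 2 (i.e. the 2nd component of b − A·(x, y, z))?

-1.347

Iteration 1:
  x = (-6 - (-4)·0.000 - (3)·0.000) / (8) = -0.750
  y = (7 - (1)·0.000 - (4)·0.000) / (7) = 1.000
  z = (-3 - (-3)·0.000 - (-3)·0.000) / (9) = -0.333
Iteration 2:
  x = (-6 - (-4)·1.000 - (3)·-0.333) / (8) = -0.125
  y = (7 - (1)·-0.750 - (4)·-0.333) / (7) = 1.297
  z = (-3 - (-3)·-0.750 - (-3)·1.000) / (9) = -0.250
Iteration 3:
  x = (-6 - (-4)·1.297 - (3)·-0.250) / (8) = -0.008
  y = (7 - (1)·-0.125 - (4)·-0.250) / (7) = 1.161
  z = (-3 - (-3)·-0.125 - (-3)·1.297) / (9) = 0.057
Residual b − A·x = (-1.463, -1.347, -0.054)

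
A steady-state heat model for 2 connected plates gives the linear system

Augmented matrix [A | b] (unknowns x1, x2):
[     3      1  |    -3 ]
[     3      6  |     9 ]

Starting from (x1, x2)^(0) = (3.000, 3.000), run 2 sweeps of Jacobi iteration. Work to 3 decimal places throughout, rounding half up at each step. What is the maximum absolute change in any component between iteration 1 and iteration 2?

Iteration 1:
  x1 = (-3 - (1)·3.000) / (3) = -2.000
  x2 = (9 - (3)·3.000) / (6) = 0.000
Iteration 2:
  x1 = (-3 - (1)·0.000) / (3) = -1.000
  x2 = (9 - (3)·-2.000) / (6) = 2.500
Change: (1.000, 2.500) → max |·| = 2.500

2.500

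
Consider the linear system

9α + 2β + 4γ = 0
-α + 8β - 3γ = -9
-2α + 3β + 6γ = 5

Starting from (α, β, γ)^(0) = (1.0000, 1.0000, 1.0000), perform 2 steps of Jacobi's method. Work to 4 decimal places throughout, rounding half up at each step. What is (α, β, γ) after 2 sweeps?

Iteration 1:
  α = (0 - (2)·1.0000 - (4)·1.0000) / (9) = -0.6667
  β = (-9 - (-1)·1.0000 - (-3)·1.0000) / (8) = -0.6250
  γ = (5 - (-2)·1.0000 - (3)·1.0000) / (6) = 0.6667
Iteration 2:
  α = (0 - (2)·-0.6250 - (4)·0.6667) / (9) = -0.1574
  β = (-9 - (-1)·-0.6667 - (-3)·0.6667) / (8) = -0.9583
  γ = (5 - (-2)·-0.6667 - (3)·-0.6250) / (6) = 0.9236

(-0.1574, -0.9583, 0.9236)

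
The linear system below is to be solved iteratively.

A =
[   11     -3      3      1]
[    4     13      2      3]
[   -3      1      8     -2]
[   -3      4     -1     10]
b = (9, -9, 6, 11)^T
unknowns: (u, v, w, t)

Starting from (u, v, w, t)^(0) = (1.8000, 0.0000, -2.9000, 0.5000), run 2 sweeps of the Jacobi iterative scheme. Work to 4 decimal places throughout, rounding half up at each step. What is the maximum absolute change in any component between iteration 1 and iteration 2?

Iteration 1:
  u = (9 - (-3)·0.0000 - (3)·-2.9000 - (1)·0.5000) / (11) = 1.5636
  v = (-9 - (4)·1.8000 - (2)·-2.9000 - (3)·0.5000) / (13) = -0.9154
  w = (6 - (-3)·1.8000 - (1)·0.0000 - (-2)·0.5000) / (8) = 1.5500
  t = (11 - (-3)·1.8000 - (4)·0.0000 - (-1)·-2.9000) / (10) = 1.3500
Iteration 2:
  u = (9 - (-3)·-0.9154 - (3)·1.5500 - (1)·1.3500) / (11) = 0.0231
  v = (-9 - (4)·1.5636 - (2)·1.5500 - (3)·1.3500) / (13) = -1.7234
  w = (6 - (-3)·1.5636 - (1)·-0.9154 - (-2)·1.3500) / (8) = 1.7883
  t = (11 - (-3)·1.5636 - (4)·-0.9154 - (-1)·1.5500) / (10) = 2.0902
Change: (-1.5405, -0.8080, 0.2383, 0.7402) → max |·| = 1.5405

1.5405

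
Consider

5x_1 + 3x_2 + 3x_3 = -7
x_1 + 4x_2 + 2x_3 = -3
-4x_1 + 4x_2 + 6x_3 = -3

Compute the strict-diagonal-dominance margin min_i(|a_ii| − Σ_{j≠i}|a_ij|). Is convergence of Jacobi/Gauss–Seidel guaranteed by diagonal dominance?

row 1: |5| − (3+3) = -1
row 2: |4| − (1+2) = 1
row 3: |6| − (4+4) = -2
minimum over rows = -2 → not strictly diagonally dominant

-2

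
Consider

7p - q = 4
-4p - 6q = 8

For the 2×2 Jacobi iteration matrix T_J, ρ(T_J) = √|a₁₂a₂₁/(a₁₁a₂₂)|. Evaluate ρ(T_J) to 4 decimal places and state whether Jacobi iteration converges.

0.3086

a₁₂a₂₁/(a₁₁a₂₂) = (-1)·(-4) / ((7)·(-6)) = -0.095238
ρ = √|-0.095238| = √0.095238 = 0.3086
ρ < 1, so Jacobi converges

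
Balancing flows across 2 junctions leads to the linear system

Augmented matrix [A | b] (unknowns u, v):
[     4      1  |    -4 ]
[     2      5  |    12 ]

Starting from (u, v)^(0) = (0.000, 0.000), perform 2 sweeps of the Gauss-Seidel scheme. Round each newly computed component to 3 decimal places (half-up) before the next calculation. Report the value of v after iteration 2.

Iteration 1:
  u = (-4 - (1)·0.000) / (4) = -1.000
  v = (12 - (2)·-1.000) / (5) = 2.800
Iteration 2:
  u = (-4 - (1)·2.800) / (4) = -1.700
  v = (12 - (2)·-1.700) / (5) = 3.080

3.080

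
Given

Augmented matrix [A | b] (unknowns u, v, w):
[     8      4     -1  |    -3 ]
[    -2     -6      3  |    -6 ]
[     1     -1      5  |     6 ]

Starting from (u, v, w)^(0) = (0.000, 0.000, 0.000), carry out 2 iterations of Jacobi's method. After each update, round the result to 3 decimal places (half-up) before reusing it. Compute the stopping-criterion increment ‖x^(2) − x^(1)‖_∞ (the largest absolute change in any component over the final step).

Iteration 1:
  u = (-3 - (4)·0.000 - (-1)·0.000) / (8) = -0.375
  v = (-6 - (-2)·0.000 - (3)·0.000) / (-6) = 1.000
  w = (6 - (1)·0.000 - (-1)·0.000) / (5) = 1.200
Iteration 2:
  u = (-3 - (4)·1.000 - (-1)·1.200) / (8) = -0.725
  v = (-6 - (-2)·-0.375 - (3)·1.200) / (-6) = 1.725
  w = (6 - (1)·-0.375 - (-1)·1.000) / (5) = 1.475
Change: (-0.350, 0.725, 0.275) → max |·| = 0.725

0.725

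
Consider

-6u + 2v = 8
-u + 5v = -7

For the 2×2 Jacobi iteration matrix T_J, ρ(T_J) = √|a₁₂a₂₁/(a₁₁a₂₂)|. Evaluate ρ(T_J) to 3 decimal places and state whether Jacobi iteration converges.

a₁₂a₂₁/(a₁₁a₂₂) = (2)·(-1) / ((-6)·(5)) = 0.066667
ρ = √|0.066667| = √0.066667 = 0.258
ρ < 1, so Jacobi converges

0.258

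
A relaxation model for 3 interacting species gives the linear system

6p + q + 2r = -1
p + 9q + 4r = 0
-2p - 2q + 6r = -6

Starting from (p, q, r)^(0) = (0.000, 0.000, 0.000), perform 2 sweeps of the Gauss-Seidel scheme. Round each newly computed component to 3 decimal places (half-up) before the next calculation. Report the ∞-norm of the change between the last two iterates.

0.427

Iteration 1:
  p = (-1 - (1)·0.000 - (2)·0.000) / (6) = -0.167
  q = (0 - (1)·-0.167 - (4)·0.000) / (9) = 0.019
  r = (-6 - (-2)·-0.167 - (-2)·0.019) / (6) = -1.049
Iteration 2:
  p = (-1 - (1)·0.019 - (2)·-1.049) / (6) = 0.180
  q = (0 - (1)·0.180 - (4)·-1.049) / (9) = 0.446
  r = (-6 - (-2)·0.180 - (-2)·0.446) / (6) = -0.791
Change: (0.347, 0.427, 0.258) → max |·| = 0.427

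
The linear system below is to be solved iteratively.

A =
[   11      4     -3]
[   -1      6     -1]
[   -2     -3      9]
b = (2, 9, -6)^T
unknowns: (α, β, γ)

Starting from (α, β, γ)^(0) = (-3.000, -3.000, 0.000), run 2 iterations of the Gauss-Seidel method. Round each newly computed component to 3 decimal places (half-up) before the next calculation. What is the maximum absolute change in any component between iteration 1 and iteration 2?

Iteration 1:
  α = (2 - (4)·-3.000 - (-3)·0.000) / (11) = 1.273
  β = (9 - (-1)·1.273 - (-1)·0.000) / (6) = 1.712
  γ = (-6 - (-2)·1.273 - (-3)·1.712) / (9) = 0.187
Iteration 2:
  α = (2 - (4)·1.712 - (-3)·0.187) / (11) = -0.390
  β = (9 - (-1)·-0.390 - (-1)·0.187) / (6) = 1.466
  γ = (-6 - (-2)·-0.390 - (-3)·1.466) / (9) = -0.265
Change: (-1.663, -0.246, -0.452) → max |·| = 1.663

1.663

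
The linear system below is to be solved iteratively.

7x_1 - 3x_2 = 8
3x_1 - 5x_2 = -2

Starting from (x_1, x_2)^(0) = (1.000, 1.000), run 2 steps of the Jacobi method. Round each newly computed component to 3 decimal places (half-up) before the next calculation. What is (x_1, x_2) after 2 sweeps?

Iteration 1:
  x_1 = (8 - (-3)·1.000) / (7) = 1.571
  x_2 = (-2 - (3)·1.000) / (-5) = 1.000
Iteration 2:
  x_1 = (8 - (-3)·1.000) / (7) = 1.571
  x_2 = (-2 - (3)·1.571) / (-5) = 1.343

(1.571, 1.343)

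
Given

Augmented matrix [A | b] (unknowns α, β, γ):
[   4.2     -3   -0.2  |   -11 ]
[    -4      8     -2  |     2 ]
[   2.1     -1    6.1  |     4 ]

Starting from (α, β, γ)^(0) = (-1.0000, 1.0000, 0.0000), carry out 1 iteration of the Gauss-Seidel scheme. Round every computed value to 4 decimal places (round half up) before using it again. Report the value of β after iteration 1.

Iteration 1:
  α = (-11 - (-3)·1.0000 - (-0.2)·0.0000) / (4.2) = -1.9048
  β = (2 - (-4)·-1.9048 - (-2)·0.0000) / (8) = -0.7024
  γ = (4 - (2.1)·-1.9048 - (-1)·-0.7024) / (6.1) = 1.1963

-0.7024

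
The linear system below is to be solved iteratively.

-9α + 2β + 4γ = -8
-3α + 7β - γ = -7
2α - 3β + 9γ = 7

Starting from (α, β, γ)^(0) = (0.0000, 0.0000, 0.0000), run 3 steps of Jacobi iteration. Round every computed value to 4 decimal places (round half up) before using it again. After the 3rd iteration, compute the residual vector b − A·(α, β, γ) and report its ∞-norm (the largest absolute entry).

0.5002

Iteration 1:
  α = (-8 - (2)·0.0000 - (4)·0.0000) / (-9) = 0.8889
  β = (-7 - (-3)·0.0000 - (-1)·0.0000) / (7) = -1.0000
  γ = (7 - (2)·0.0000 - (-3)·0.0000) / (9) = 0.7778
Iteration 2:
  α = (-8 - (2)·-1.0000 - (4)·0.7778) / (-9) = 1.0124
  β = (-7 - (-3)·0.8889 - (-1)·0.7778) / (7) = -0.5079
  γ = (7 - (2)·0.8889 - (-3)·-1.0000) / (9) = 0.2469
Iteration 3:
  α = (-8 - (2)·-0.5079 - (4)·0.2469) / (-9) = 0.8858
  β = (-7 - (-3)·1.0124 - (-1)·0.2469) / (7) = -0.5308
  γ = (7 - (2)·1.0124 - (-3)·-0.5079) / (9) = 0.3835
Residual b − A·x = (-0.5002, -0.2435, 0.1845); ∞-norm = 0.5002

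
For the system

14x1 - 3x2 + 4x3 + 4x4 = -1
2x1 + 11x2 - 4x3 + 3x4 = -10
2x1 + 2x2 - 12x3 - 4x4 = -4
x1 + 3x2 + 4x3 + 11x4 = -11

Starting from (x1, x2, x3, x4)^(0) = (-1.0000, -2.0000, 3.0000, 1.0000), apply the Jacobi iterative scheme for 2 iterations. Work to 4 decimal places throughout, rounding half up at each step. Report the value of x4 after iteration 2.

-0.6936

Iteration 1:
  x1 = (-1 - (-3)·-2.0000 - (4)·3.0000 - (4)·1.0000) / (14) = -1.6429
  x2 = (-10 - (2)·-1.0000 - (-4)·3.0000 - (3)·1.0000) / (11) = 0.0909
  x3 = (-4 - (2)·-1.0000 - (2)·-2.0000 - (-4)·1.0000) / (-12) = -0.5000
  x4 = (-11 - (1)·-1.0000 - (3)·-2.0000 - (4)·3.0000) / (11) = -1.4545
Iteration 2:
  x1 = (-1 - (-3)·0.0909 - (4)·-0.5000 - (4)·-1.4545) / (14) = 0.5065
  x2 = (-10 - (2)·-1.6429 - (-4)·-0.5000 - (3)·-1.4545) / (11) = -0.3955
  x3 = (-4 - (2)·-1.6429 - (2)·0.0909 - (-4)·-1.4545) / (-12) = 0.5595
  x4 = (-11 - (1)·-1.6429 - (3)·0.0909 - (4)·-0.5000) / (11) = -0.6936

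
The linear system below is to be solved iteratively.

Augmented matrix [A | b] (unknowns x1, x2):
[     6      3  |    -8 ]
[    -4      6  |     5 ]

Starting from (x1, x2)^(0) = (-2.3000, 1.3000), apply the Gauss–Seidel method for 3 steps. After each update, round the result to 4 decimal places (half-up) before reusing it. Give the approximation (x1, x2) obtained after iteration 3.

Iteration 1:
  x1 = (-8 - (3)·1.3000) / (6) = -1.9833
  x2 = (5 - (-4)·-1.9833) / (6) = -0.4889
Iteration 2:
  x1 = (-8 - (3)·-0.4889) / (6) = -1.0889
  x2 = (5 - (-4)·-1.0889) / (6) = 0.1074
Iteration 3:
  x1 = (-8 - (3)·0.1074) / (6) = -1.3870
  x2 = (5 - (-4)·-1.3870) / (6) = -0.0913

(-1.3870, -0.0913)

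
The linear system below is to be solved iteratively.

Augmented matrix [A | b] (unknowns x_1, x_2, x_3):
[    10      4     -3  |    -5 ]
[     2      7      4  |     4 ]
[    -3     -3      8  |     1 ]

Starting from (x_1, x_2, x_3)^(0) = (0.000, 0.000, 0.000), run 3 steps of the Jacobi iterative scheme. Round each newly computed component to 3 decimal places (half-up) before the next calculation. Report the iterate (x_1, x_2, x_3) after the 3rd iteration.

Iteration 1:
  x_1 = (-5 - (4)·0.000 - (-3)·0.000) / (10) = -0.500
  x_2 = (4 - (2)·0.000 - (4)·0.000) / (7) = 0.571
  x_3 = (1 - (-3)·0.000 - (-3)·0.000) / (8) = 0.125
Iteration 2:
  x_1 = (-5 - (4)·0.571 - (-3)·0.125) / (10) = -0.691
  x_2 = (4 - (2)·-0.500 - (4)·0.125) / (7) = 0.643
  x_3 = (1 - (-3)·-0.500 - (-3)·0.571) / (8) = 0.152
Iteration 3:
  x_1 = (-5 - (4)·0.643 - (-3)·0.152) / (10) = -0.712
  x_2 = (4 - (2)·-0.691 - (4)·0.152) / (7) = 0.682
  x_3 = (1 - (-3)·-0.691 - (-3)·0.643) / (8) = 0.107

(-0.712, 0.682, 0.107)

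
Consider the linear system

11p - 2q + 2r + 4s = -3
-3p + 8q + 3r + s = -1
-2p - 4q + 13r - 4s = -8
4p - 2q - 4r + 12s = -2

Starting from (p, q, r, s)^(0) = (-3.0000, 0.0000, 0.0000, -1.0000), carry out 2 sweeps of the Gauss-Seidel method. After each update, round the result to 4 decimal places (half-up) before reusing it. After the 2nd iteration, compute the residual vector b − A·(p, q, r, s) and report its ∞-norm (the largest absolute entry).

0.8387

Iteration 1:
  p = (-3 - (-2)·0.0000 - (2)·0.0000 - (4)·-1.0000) / (11) = 0.0909
  q = (-1 - (-3)·0.0909 - (3)·0.0000 - (1)·-1.0000) / (8) = 0.0341
  r = (-8 - (-2)·0.0909 - (-4)·0.0341 - (-4)·-1.0000) / (13) = -0.8986
  s = (-2 - (4)·0.0909 - (-2)·0.0341 - (-4)·-0.8986) / (12) = -0.4908
Iteration 2:
  p = (-3 - (-2)·0.0341 - (2)·-0.8986 - (4)·-0.4908) / (11) = 0.0753
  q = (-1 - (-3)·0.0753 - (3)·-0.8986 - (1)·-0.4908) / (8) = 0.3016
  r = (-8 - (-2)·0.0753 - (-4)·0.3016 - (-4)·-0.4908) / (13) = -0.6620
  s = (-2 - (4)·0.0753 - (-2)·0.3016 - (-4)·-0.6620) / (12) = -0.3622
Residual b − A·x = (-0.4523, -0.8387, 0.5142, 0.0004); ∞-norm = 0.8387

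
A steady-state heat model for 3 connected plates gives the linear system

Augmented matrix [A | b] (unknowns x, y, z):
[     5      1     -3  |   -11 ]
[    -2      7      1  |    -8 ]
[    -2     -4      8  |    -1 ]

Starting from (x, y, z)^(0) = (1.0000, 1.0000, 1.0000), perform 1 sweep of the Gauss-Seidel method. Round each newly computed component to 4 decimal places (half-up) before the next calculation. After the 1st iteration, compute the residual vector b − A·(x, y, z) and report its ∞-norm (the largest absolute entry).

Iteration 1:
  x = (-11 - (1)·1.0000 - (-3)·1.0000) / (5) = -1.8000
  y = (-8 - (-2)·-1.8000 - (1)·1.0000) / (7) = -1.8000
  z = (-1 - (-2)·-1.8000 - (-4)·-1.8000) / (8) = -1.4750
Residual b − A·x = (-4.6250, 2.4750, 0.0000); ∞-norm = 4.6250

4.6250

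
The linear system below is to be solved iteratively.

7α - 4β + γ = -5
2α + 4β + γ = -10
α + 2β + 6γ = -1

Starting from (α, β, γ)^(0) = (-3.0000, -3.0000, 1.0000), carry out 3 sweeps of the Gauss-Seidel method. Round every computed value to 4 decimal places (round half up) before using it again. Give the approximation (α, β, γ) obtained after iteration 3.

(-1.8804, -1.7421, 0.7274)

Iteration 1:
  α = (-5 - (-4)·-3.0000 - (1)·1.0000) / (7) = -2.5714
  β = (-10 - (2)·-2.5714 - (1)·1.0000) / (4) = -1.4643
  γ = (-1 - (1)·-2.5714 - (2)·-1.4643) / (6) = 0.7500
Iteration 2:
  α = (-5 - (-4)·-1.4643 - (1)·0.7500) / (7) = -1.6582
  β = (-10 - (2)·-1.6582 - (1)·0.7500) / (4) = -1.8584
  γ = (-1 - (1)·-1.6582 - (2)·-1.8584) / (6) = 0.7292
Iteration 3:
  α = (-5 - (-4)·-1.8584 - (1)·0.7292) / (7) = -1.8804
  β = (-10 - (2)·-1.8804 - (1)·0.7292) / (4) = -1.7421
  γ = (-1 - (1)·-1.8804 - (2)·-1.7421) / (6) = 0.7274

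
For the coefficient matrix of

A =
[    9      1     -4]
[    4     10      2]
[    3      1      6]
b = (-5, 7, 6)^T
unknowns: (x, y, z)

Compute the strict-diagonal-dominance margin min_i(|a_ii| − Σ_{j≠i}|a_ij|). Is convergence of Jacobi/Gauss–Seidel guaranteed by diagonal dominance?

2

row 1: |9| − (1+4) = 4
row 2: |10| − (4+2) = 4
row 3: |6| − (3+1) = 2
minimum over rows = 2 → strictly diagonally dominant (convergence guaranteed)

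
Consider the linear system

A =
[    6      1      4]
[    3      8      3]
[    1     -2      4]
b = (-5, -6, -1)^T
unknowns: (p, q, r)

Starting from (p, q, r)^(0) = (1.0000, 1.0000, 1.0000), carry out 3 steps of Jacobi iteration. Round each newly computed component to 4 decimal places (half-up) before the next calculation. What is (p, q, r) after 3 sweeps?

(-0.4236, -0.3125, -0.1667)

Iteration 1:
  p = (-5 - (1)·1.0000 - (4)·1.0000) / (6) = -1.6667
  q = (-6 - (3)·1.0000 - (3)·1.0000) / (8) = -1.5000
  r = (-1 - (1)·1.0000 - (-2)·1.0000) / (4) = 0.0000
Iteration 2:
  p = (-5 - (1)·-1.5000 - (4)·0.0000) / (6) = -0.5833
  q = (-6 - (3)·-1.6667 - (3)·0.0000) / (8) = -0.1250
  r = (-1 - (1)·-1.6667 - (-2)·-1.5000) / (4) = -0.5833
Iteration 3:
  p = (-5 - (1)·-0.1250 - (4)·-0.5833) / (6) = -0.4236
  q = (-6 - (3)·-0.5833 - (3)·-0.5833) / (8) = -0.3125
  r = (-1 - (1)·-0.5833 - (-2)·-0.1250) / (4) = -0.1667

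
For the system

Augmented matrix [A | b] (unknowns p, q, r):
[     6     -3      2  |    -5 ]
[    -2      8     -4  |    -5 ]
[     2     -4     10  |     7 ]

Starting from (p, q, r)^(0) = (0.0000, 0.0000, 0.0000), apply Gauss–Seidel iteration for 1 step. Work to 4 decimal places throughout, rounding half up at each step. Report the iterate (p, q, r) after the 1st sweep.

(-0.8333, -0.8333, 0.5333)

Iteration 1:
  p = (-5 - (-3)·0.0000 - (2)·0.0000) / (6) = -0.8333
  q = (-5 - (-2)·-0.8333 - (-4)·0.0000) / (8) = -0.8333
  r = (7 - (2)·-0.8333 - (-4)·-0.8333) / (10) = 0.5333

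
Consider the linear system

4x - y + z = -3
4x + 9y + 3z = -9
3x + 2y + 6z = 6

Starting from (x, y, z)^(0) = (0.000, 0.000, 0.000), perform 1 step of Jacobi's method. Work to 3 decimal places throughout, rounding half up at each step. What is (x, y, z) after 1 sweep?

(-0.750, -1.000, 1.000)

Iteration 1:
  x = (-3 - (-1)·0.000 - (1)·0.000) / (4) = -0.750
  y = (-9 - (4)·0.000 - (3)·0.000) / (9) = -1.000
  z = (6 - (3)·0.000 - (2)·0.000) / (6) = 1.000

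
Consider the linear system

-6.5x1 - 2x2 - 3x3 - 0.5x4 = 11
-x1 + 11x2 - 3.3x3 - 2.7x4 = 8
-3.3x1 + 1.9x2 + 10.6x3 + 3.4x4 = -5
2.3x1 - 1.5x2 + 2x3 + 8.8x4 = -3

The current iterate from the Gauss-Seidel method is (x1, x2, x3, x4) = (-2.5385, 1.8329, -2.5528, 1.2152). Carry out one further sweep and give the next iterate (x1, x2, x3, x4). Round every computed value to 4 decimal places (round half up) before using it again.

(-1.1715, 0.1532, -1.2537, 0.2763)

One sweep:
  x1 = (11 - (-2)·1.8329 - (-3)·-2.5528 - (-0.5)·1.2152) / (-6.5) = -1.1715
  x2 = (8 - (-1)·-1.1715 - (-3.3)·-2.5528 - (-2.7)·1.2152) / (11) = 0.1532
  x3 = (-5 - (-3.3)·-1.1715 - (1.9)·0.1532 - (3.4)·1.2152) / (10.6) = -1.2537
  x4 = (-3 - (2.3)·-1.1715 - (-1.5)·0.1532 - (2)·-1.2537) / (8.8) = 0.2763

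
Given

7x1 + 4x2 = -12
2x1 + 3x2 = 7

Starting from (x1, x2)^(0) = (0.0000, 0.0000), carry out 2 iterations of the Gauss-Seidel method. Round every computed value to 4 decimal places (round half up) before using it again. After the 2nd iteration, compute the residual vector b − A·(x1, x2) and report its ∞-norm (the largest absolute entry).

5.2971

Iteration 1:
  x1 = (-12 - (4)·0.0000) / (7) = -1.7143
  x2 = (7 - (2)·-1.7143) / (3) = 3.4762
Iteration 2:
  x1 = (-12 - (4)·3.4762) / (7) = -3.7007
  x2 = (7 - (2)·-3.7007) / (3) = 4.8005
Residual b − A·x = (-5.2971, -0.0001); ∞-norm = 5.2971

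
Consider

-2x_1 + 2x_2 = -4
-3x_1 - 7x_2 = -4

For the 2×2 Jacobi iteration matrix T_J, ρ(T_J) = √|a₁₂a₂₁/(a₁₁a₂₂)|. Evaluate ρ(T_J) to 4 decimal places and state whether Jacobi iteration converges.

0.6547

a₁₂a₂₁/(a₁₁a₂₂) = (2)·(-3) / ((-2)·(-7)) = -0.428571
ρ = √|-0.428571| = √0.428571 = 0.6547
ρ < 1, so Jacobi converges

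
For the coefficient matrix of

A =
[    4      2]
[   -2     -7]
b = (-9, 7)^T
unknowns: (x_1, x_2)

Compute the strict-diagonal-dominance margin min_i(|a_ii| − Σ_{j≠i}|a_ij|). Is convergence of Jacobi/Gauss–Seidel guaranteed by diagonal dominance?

2

row 1: |4| − (2) = 2
row 2: |-7| − (2) = 5
minimum over rows = 2 → strictly diagonally dominant (convergence guaranteed)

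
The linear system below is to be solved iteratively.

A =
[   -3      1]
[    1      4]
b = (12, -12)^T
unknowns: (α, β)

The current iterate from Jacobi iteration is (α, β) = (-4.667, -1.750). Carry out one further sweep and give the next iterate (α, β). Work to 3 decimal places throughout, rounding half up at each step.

(-4.583, -1.833)

One sweep:
  α = (12 - (1)·-1.750) / (-3) = -4.583
  β = (-12 - (1)·-4.667) / (4) = -1.833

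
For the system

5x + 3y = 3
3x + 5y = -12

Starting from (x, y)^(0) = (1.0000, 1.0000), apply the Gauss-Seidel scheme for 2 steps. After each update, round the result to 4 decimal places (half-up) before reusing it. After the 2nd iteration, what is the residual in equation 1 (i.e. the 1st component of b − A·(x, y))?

Iteration 1:
  x = (3 - (3)·1.0000) / (5) = 0.0000
  y = (-12 - (3)·0.0000) / (5) = -2.4000
Iteration 2:
  x = (3 - (3)·-2.4000) / (5) = 2.0400
  y = (-12 - (3)·2.0400) / (5) = -3.6240
Residual b − A·x = (3.6720, 0.0000)

3.6720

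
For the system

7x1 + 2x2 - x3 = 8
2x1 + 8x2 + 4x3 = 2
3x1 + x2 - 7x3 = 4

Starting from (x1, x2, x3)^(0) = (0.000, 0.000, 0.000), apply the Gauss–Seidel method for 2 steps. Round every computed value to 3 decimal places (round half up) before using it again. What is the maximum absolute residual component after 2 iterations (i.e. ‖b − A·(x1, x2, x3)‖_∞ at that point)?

0.084

Iteration 1:
  x1 = (8 - (2)·0.000 - (-1)·0.000) / (7) = 1.143
  x2 = (2 - (2)·1.143 - (4)·0.000) / (8) = -0.036
  x3 = (4 - (3)·1.143 - (1)·-0.036) / (-7) = -0.087
Iteration 2:
  x1 = (8 - (2)·-0.036 - (-1)·-0.087) / (7) = 1.141
  x2 = (2 - (2)·1.141 - (4)·-0.087) / (8) = 0.008
  x3 = (4 - (3)·1.141 - (1)·0.008) / (-7) = -0.081
Residual b − A·x = (-0.084, -0.022, 0.002); ∞-norm = 0.084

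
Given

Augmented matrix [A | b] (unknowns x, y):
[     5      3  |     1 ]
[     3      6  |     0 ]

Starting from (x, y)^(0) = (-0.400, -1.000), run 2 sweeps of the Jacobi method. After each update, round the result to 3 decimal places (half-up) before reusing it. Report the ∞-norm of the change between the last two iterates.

Iteration 1:
  x = (1 - (3)·-1.000) / (5) = 0.800
  y = (0 - (3)·-0.400) / (6) = 0.200
Iteration 2:
  x = (1 - (3)·0.200) / (5) = 0.080
  y = (0 - (3)·0.800) / (6) = -0.400
Change: (-0.720, -0.600) → max |·| = 0.720

0.720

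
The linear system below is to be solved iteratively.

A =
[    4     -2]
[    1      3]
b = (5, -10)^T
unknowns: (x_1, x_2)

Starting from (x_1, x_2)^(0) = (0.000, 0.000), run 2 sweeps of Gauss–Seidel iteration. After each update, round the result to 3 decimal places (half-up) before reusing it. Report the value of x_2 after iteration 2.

-3.125

Iteration 1:
  x_1 = (5 - (-2)·0.000) / (4) = 1.250
  x_2 = (-10 - (1)·1.250) / (3) = -3.750
Iteration 2:
  x_1 = (5 - (-2)·-3.750) / (4) = -0.625
  x_2 = (-10 - (1)·-0.625) / (3) = -3.125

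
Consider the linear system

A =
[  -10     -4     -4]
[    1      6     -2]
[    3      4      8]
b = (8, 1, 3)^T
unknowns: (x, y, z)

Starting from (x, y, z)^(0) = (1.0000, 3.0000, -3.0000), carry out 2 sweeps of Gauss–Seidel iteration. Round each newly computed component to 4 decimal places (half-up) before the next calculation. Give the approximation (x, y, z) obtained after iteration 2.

(-0.9300, 0.6633, 0.3921)

Iteration 1:
  x = (8 - (-4)·3.0000 - (-4)·-3.0000) / (-10) = -0.8000
  y = (1 - (1)·-0.8000 - (-2)·-3.0000) / (6) = -0.7000
  z = (3 - (3)·-0.8000 - (4)·-0.7000) / (8) = 1.0250
Iteration 2:
  x = (8 - (-4)·-0.7000 - (-4)·1.0250) / (-10) = -0.9300
  y = (1 - (1)·-0.9300 - (-2)·1.0250) / (6) = 0.6633
  z = (3 - (3)·-0.9300 - (4)·0.6633) / (8) = 0.3921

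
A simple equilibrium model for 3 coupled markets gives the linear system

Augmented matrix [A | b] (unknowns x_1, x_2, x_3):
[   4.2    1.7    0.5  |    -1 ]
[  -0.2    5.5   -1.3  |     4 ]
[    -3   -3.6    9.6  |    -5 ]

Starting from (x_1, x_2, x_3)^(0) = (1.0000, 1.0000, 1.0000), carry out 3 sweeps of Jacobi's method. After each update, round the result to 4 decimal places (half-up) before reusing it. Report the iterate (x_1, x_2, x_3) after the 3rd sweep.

(-0.4915, 0.6124, -0.4508)

Iteration 1:
  x_1 = (-1 - (1.7)·1.0000 - (0.5)·1.0000) / (4.2) = -0.7619
  x_2 = (4 - (-0.2)·1.0000 - (-1.3)·1.0000) / (5.5) = 1.0000
  x_3 = (-5 - (-3)·1.0000 - (-3.6)·1.0000) / (9.6) = 0.1667
Iteration 2:
  x_1 = (-1 - (1.7)·1.0000 - (0.5)·0.1667) / (4.2) = -0.6627
  x_2 = (4 - (-0.2)·-0.7619 - (-1.3)·0.1667) / (5.5) = 0.7390
  x_3 = (-5 - (-3)·-0.7619 - (-3.6)·1.0000) / (9.6) = -0.3839
Iteration 3:
  x_1 = (-1 - (1.7)·0.7390 - (0.5)·-0.3839) / (4.2) = -0.4915
  x_2 = (4 - (-0.2)·-0.6627 - (-1.3)·-0.3839) / (5.5) = 0.6124
  x_3 = (-5 - (-3)·-0.6627 - (-3.6)·0.7390) / (9.6) = -0.4508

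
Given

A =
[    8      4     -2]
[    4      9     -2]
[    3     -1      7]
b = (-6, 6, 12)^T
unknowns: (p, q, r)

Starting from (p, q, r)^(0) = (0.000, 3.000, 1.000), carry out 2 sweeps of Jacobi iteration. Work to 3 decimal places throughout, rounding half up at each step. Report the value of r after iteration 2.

Iteration 1:
  p = (-6 - (4)·3.000 - (-2)·1.000) / (8) = -2.000
  q = (6 - (4)·0.000 - (-2)·1.000) / (9) = 0.889
  r = (12 - (3)·0.000 - (-1)·3.000) / (7) = 2.143
Iteration 2:
  p = (-6 - (4)·0.889 - (-2)·2.143) / (8) = -0.659
  q = (6 - (4)·-2.000 - (-2)·2.143) / (9) = 2.032
  r = (12 - (3)·-2.000 - (-1)·0.889) / (7) = 2.698

2.698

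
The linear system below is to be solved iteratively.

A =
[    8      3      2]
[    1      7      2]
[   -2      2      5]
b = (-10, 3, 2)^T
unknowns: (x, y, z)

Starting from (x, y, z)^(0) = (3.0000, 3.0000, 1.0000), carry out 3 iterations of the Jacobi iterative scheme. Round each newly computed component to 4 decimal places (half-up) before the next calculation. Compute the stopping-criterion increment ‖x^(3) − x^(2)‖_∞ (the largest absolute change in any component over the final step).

Iteration 1:
  x = (-10 - (3)·3.0000 - (2)·1.0000) / (8) = -2.6250
  y = (3 - (1)·3.0000 - (2)·1.0000) / (7) = -0.2857
  z = (2 - (-2)·3.0000 - (2)·3.0000) / (5) = 0.4000
Iteration 2:
  x = (-10 - (3)·-0.2857 - (2)·0.4000) / (8) = -1.2429
  y = (3 - (1)·-2.6250 - (2)·0.4000) / (7) = 0.6893
  z = (2 - (-2)·-2.6250 - (2)·-0.2857) / (5) = -0.5357
Iteration 3:
  x = (-10 - (3)·0.6893 - (2)·-0.5357) / (8) = -1.3746
  y = (3 - (1)·-1.2429 - (2)·-0.5357) / (7) = 0.7592
  z = (2 - (-2)·-1.2429 - (2)·0.6893) / (5) = -0.3729
Change: (-0.1317, 0.0699, 0.1628) → max |·| = 0.1628

0.1628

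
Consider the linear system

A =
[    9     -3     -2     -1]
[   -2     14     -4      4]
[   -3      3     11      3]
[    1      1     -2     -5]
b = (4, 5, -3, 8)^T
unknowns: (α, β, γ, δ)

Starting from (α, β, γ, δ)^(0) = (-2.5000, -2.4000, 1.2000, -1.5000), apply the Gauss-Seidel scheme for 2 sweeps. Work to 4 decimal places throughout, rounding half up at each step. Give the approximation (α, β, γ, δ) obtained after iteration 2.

(0.6082, 0.7609, 0.0511, -1.3466)

Iteration 1:
  α = (4 - (-3)·-2.4000 - (-2)·1.2000 - (-1)·-1.5000) / (9) = -0.2556
  β = (5 - (-2)·-0.2556 - (-4)·1.2000 - (4)·-1.5000) / (14) = 1.0921
  γ = (-3 - (-3)·-0.2556 - (3)·1.0921 - (3)·-1.5000) / (11) = -0.2312
  δ = (8 - (1)·-0.2556 - (1)·1.0921 - (-2)·-0.2312) / (-5) = -1.3402
Iteration 2:
  α = (4 - (-3)·1.0921 - (-2)·-0.2312 - (-1)·-1.3402) / (9) = 0.6082
  β = (5 - (-2)·0.6082 - (-4)·-0.2312 - (4)·-1.3402) / (14) = 0.7609
  γ = (-3 - (-3)·0.6082 - (3)·0.7609 - (3)·-1.3402) / (11) = 0.0511
  δ = (8 - (1)·0.6082 - (1)·0.7609 - (-2)·0.0511) / (-5) = -1.3466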